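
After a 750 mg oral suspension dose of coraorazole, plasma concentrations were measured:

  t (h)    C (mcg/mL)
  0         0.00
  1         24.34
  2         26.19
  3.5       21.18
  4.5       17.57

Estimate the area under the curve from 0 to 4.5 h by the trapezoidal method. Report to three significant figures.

Trapezoidal AUC_0→4.5:
  [0→1]: (0.00+24.34)/2 × 1 = 12.17
  [1→2]: (24.34+26.19)/2 × 1 = 25.265
  [2→3.5]: (26.19+21.18)/2 × 1.5 = 35.5275
  [3.5→4.5]: (21.18+17.57)/2 × 1 = 19.375
  Sum = 92.3375 mcg/mL·h

AUC = 92.3 mcg/mL·h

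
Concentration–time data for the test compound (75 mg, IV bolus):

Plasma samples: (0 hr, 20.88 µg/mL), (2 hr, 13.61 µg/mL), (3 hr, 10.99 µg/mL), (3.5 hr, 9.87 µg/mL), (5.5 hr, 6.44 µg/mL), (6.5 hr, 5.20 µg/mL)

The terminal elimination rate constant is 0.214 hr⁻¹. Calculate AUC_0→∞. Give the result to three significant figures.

AUC = 98.4 µg/mL·hr

Trapezoidal AUC_0→6.5:
  [0→2]: (20.88+13.61)/2 × 2 = 34.49
  [2→3]: (13.61+10.99)/2 × 1 = 12.3
  [3→3.5]: (10.99+9.87)/2 × 0.5 = 5.215
  [3.5→5.5]: (9.87+6.44)/2 × 2 = 16.31
  [5.5→6.5]: (6.44+5.20)/2 × 1 = 5.82
  Sum = 74.135 µg/mL·hr
Extrapolated tail: C_last / k_e = 5.20 / 0.214 = 24.299
AUC_0→∞ = 74.135 + 24.299 = 98.434 µg/mL·hr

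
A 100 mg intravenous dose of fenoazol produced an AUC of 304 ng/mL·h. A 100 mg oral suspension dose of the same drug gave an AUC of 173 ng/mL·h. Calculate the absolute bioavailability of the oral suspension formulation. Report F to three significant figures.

F = 0.569

F = (AUC_ev / D_ev) / (AUC_iv / D_iv)
  = (173/100) / (304/100)
  = 1.73 / 3.04 = 0.5691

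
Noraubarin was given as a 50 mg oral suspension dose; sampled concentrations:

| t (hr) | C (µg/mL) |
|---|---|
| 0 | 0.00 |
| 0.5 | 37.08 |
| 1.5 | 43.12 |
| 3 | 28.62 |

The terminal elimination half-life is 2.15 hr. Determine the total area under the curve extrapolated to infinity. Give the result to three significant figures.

AUC = 192 µg/mL·hr

Trapezoidal AUC_0→3:
  [0→0.5]: (0.00+37.08)/2 × 0.5 = 9.27
  [0.5→1.5]: (37.08+43.12)/2 × 1 = 40.1
  [1.5→3]: (43.12+28.62)/2 × 1.5 = 53.805
  Sum = 103.175 µg/mL·hr
k_e = ln2 / t½ = 0.693147 / 2.15 = 0.3224 hr^-1
Extrapolated tail: C_last / k_e = 28.62 / 0.3224 = 88.772
AUC_0→∞ = 103.175 + 88.772 = 191.947 µg/mL·hr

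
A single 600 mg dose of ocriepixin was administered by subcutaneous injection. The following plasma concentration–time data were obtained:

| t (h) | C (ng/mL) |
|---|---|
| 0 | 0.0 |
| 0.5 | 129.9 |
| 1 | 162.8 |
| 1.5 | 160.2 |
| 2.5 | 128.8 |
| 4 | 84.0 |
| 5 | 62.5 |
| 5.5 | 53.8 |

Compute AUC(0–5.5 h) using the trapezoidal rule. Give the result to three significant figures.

Trapezoidal AUC_0→5.5:
  [0→0.5]: (0.0+129.9)/2 × 0.5 = 32.475
  [0.5→1]: (129.9+162.8)/2 × 0.5 = 73.175
  [1→1.5]: (162.8+160.2)/2 × 0.5 = 80.75
  [1.5→2.5]: (160.2+128.8)/2 × 1 = 144.5
  [2.5→4]: (128.8+84.0)/2 × 1.5 = 159.6
  [4→5]: (84.0+62.5)/2 × 1 = 73.25
  [5→5.5]: (62.5+53.8)/2 × 0.5 = 29.075
  Sum = 592.825 ng/mL·h

AUC = 593 ng/mL·h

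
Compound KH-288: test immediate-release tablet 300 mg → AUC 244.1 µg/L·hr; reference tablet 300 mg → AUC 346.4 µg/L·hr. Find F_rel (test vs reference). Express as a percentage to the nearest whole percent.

F_rel = 70%

F_rel = (AUC_test/D_test) / (AUC_ref/D_ref)
      = (244.1/300) / (346.4/300)
      = 0.813667 / 1.15467 = 0.7047 = 70.47%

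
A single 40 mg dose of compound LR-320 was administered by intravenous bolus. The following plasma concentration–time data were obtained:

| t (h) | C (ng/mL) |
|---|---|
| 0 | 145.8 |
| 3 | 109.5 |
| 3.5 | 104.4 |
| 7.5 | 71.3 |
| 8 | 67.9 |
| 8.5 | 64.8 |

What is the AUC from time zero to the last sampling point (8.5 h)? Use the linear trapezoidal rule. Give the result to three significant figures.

AUC = 856 ng/mL·h

Trapezoidal AUC_0→8.5:
  [0→3]: (145.8+109.5)/2 × 3 = 382.95
  [3→3.5]: (109.5+104.4)/2 × 0.5 = 53.475
  [3.5→7.5]: (104.4+71.3)/2 × 4 = 351.4
  [7.5→8]: (71.3+67.9)/2 × 0.5 = 34.8
  [8→8.5]: (67.9+64.8)/2 × 0.5 = 33.175
  Sum = 855.8 ng/mL·h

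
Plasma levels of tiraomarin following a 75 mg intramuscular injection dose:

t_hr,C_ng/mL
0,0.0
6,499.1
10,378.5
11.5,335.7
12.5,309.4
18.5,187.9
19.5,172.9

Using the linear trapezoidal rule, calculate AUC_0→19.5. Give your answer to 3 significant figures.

Trapezoidal AUC_0→19.5:
  [0→6]: (0.0+499.1)/2 × 6 = 1497.3
  [6→10]: (499.1+378.5)/2 × 4 = 1755.2
  [10→11.5]: (378.5+335.7)/2 × 1.5 = 535.65
  [11.5→12.5]: (335.7+309.4)/2 × 1 = 322.55
  [12.5→18.5]: (309.4+187.9)/2 × 6 = 1491.9
  [18.5→19.5]: (187.9+172.9)/2 × 1 = 180.4
  Sum = 5783.0 ng/mL·hr

AUC = 5780 ng/mL·hr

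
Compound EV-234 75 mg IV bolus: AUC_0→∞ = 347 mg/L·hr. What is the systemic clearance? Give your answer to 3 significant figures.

CL = 0.216 L/hr

CL = Dose_iv / AUC_0→∞
   = 75 / 347 = 0.216138 L/hr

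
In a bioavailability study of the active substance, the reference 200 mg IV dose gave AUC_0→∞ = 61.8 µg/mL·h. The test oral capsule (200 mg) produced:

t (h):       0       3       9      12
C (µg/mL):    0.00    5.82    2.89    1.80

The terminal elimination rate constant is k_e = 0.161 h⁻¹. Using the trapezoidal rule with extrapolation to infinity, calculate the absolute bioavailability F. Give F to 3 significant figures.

Trapezoidal AUC_0→12 (oral capsule):
  [0→3]: (0.00+5.82)/2 × 3 = 8.73
  [3→9]: (5.82+2.89)/2 × 6 = 26.13
  [9→12]: (2.89+1.80)/2 × 3 = 7.035
  Sum = 41.895 µg/mL·h
Tail: C_last/k_e = 1.80/0.161 = 11.180
AUC_0→∞ (oral capsule) = 41.895 + 11.180 = 53.075 µg/mL·h
F = (AUC_ev/D_ev)/(AUC_iv/D_iv) = (53.075/200)/(61.8/200) = 0.265375/0.309 = 0.8588

F = 0.859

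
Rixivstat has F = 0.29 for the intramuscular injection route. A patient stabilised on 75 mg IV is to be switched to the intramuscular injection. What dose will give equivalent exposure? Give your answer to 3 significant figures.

For equal systemic exposure: F × D_ev = D_iv
D_ev = D_iv / F = 75 / 0.29 = 258.621 mg

D_intramuscular = 259 mg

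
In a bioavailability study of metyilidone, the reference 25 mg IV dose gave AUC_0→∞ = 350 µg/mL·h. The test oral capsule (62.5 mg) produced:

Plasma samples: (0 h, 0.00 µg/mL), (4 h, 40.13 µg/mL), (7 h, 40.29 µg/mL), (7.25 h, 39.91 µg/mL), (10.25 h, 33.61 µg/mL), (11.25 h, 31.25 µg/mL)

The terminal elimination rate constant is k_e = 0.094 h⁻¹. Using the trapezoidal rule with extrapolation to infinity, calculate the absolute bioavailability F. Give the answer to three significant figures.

Trapezoidal AUC_0→11.25 (oral capsule):
  [0→4]: (0.00+40.13)/2 × 4 = 80.26
  [4→7]: (40.13+40.29)/2 × 3 = 120.63
  [7→7.25]: (40.29+39.91)/2 × 0.25 = 10.025
  [7.25→10.25]: (39.91+33.61)/2 × 3 = 110.28
  [10.25→11.25]: (33.61+31.25)/2 × 1 = 32.43
  Sum = 353.625 µg/mL·h
Tail: C_last/k_e = 31.25/0.094 = 332.447
AUC_0→∞ (oral capsule) = 353.625 + 332.447 = 686.072 µg/mL·h
F = (AUC_ev/D_ev)/(AUC_iv/D_iv) = (686.072/62.5)/(350/25) = 10.977152/14 = 0.7841

F = 0.784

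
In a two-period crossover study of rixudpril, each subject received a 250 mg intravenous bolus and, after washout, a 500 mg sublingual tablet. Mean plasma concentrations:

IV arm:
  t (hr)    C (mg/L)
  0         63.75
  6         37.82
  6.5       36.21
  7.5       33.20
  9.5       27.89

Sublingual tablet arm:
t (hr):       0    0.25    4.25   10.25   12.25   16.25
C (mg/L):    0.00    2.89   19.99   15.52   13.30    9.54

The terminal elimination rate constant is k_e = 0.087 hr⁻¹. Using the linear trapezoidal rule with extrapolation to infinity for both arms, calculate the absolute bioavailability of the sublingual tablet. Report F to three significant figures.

F = 0.228

Trapezoidal AUC_0→9.5 (IV):
  [0→6]: (63.75+37.82)/2 × 6 = 304.71
  [6→6.5]: (37.82+36.21)/2 × 0.5 = 18.5075
  [6.5→7.5]: (36.21+33.20)/2 × 1 = 34.705
  [7.5→9.5]: (33.20+27.89)/2 × 2 = 61.09
  Sum = 419.0125 mg/L·hr
IV tail: 27.89/0.087 = 320.575; AUC_iv,0→∞ = 419.0125 + 320.575 = 739.5875 mg/L·hr
Trapezoidal AUC_0→16.25 (sublingual tablet):
  [0→0.25]: (0.00+2.89)/2 × 0.25 = 0.36125
  [0.25→4.25]: (2.89+19.99)/2 × 4 = 45.76
  [4.25→10.25]: (19.99+15.52)/2 × 6 = 106.53
  [10.25→12.25]: (15.52+13.30)/2 × 2 = 28.82
  [12.25→16.25]: (13.30+9.54)/2 × 4 = 45.68
  Sum = 227.15125 mg/L·hr
sublingual tablet tail: 9.54/0.087 = 109.655; AUC_ev,0→∞ = 227.15125 + 109.655 = 336.80625 mg/L·hr
F = (AUC_ev/D_ev)/(AUC_iv/D_iv) = (336.80625/500)/(739.5875/250) = 0.6736125/2.95835 = 0.2277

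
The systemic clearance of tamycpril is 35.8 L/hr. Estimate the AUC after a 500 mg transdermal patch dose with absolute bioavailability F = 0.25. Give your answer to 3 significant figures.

AUC_0→∞ = F × Dose / CL
        = 0.25 × 500 / 35.8 = 3.49162 mg/L·hr

AUC = 3.49 mg/L·hr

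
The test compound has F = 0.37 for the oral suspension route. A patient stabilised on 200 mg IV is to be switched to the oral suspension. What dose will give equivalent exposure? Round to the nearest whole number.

For equal systemic exposure: F × D_ev = D_iv
D_ev = D_iv / F = 200 / 0.37 = 540.541 mg

D_oral = 541 mg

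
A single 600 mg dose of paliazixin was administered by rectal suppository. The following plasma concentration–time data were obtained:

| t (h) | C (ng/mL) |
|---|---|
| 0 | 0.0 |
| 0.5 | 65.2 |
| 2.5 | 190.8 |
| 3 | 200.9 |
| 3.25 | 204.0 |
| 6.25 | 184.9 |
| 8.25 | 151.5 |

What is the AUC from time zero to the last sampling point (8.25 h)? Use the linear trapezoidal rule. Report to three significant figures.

Trapezoidal AUC_0→8.25:
  [0→0.5]: (0.0+65.2)/2 × 0.5 = 16.3
  [0.5→2.5]: (65.2+190.8)/2 × 2 = 256.0
  [2.5→3]: (190.8+200.9)/2 × 0.5 = 97.925
  [3→3.25]: (200.9+204.0)/2 × 0.25 = 50.6125
  [3.25→6.25]: (204.0+184.9)/2 × 3 = 583.35
  [6.25→8.25]: (184.9+151.5)/2 × 2 = 336.4
  Sum = 1340.5875 ng/mL·h

AUC = 1340 ng/mL·h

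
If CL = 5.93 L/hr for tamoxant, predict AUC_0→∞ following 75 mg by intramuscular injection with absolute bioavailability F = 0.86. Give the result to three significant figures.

AUC = 10.9 mg/L·hr

AUC_0→∞ = F × Dose / CL
        = 0.86 × 75 / 5.93 = 10.8769 mg/L·hr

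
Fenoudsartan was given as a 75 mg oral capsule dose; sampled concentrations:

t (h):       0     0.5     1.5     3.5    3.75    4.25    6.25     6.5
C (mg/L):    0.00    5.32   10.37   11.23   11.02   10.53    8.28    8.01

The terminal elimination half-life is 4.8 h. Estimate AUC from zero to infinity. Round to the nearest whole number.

AUC = 115 mg/L·h

Trapezoidal AUC_0→6.5:
  [0→0.5]: (0.00+5.32)/2 × 0.5 = 1.33
  [0.5→1.5]: (5.32+10.37)/2 × 1 = 7.845
  [1.5→3.5]: (10.37+11.23)/2 × 2 = 21.6
  [3.5→3.75]: (11.23+11.02)/2 × 0.25 = 2.78125
  [3.75→4.25]: (11.02+10.53)/2 × 0.5 = 5.3875
  [4.25→6.25]: (10.53+8.28)/2 × 2 = 18.81
  [6.25→6.5]: (8.28+8.01)/2 × 0.25 = 2.03625
  Sum = 59.79 mg/L·h
k_e = ln2 / t½ = 0.693147 / 4.8 = 0.1444 h^-1
Extrapolated tail: C_last / k_e = 8.01 / 0.1444 = 55.471
AUC_0→∞ = 59.79 + 55.471 = 115.261 mg/L·h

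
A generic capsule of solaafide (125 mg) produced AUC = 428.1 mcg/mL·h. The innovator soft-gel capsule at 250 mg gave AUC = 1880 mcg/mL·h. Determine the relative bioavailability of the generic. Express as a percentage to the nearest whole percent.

F_rel = (AUC_test/D_test) / (AUC_ref/D_ref)
      = (428.1/125) / (1880/250)
      = 3.4248 / 7.52 = 0.4554 = 45.54%

F_rel = 46%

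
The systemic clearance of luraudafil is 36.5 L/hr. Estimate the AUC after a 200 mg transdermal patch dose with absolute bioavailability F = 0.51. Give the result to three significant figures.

AUC = 2.79 mg/L·hr

AUC_0→∞ = F × Dose / CL
        = 0.51 × 200 / 36.5 = 2.79452 mg/L·hr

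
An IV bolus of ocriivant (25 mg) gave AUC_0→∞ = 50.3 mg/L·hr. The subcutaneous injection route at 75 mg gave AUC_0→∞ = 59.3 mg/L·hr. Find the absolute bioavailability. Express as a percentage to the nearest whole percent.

F = 39%

F = (AUC_ev / D_ev) / (AUC_iv / D_iv)
  = (59.3/75) / (50.3/25)
  = 0.790667 / 2.012 = 0.3930
  = 39.30%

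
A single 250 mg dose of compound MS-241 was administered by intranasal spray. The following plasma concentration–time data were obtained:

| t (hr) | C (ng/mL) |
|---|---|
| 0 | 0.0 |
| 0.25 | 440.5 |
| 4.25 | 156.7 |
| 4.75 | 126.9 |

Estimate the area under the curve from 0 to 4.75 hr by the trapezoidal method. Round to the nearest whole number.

Trapezoidal AUC_0→4.75:
  [0→0.25]: (0.0+440.5)/2 × 0.25 = 55.0625
  [0.25→4.25]: (440.5+156.7)/2 × 4 = 1194.4
  [4.25→4.75]: (156.7+126.9)/2 × 0.5 = 70.9
  Sum = 1320.3625 ng/mL·hr

AUC = 1320 ng/mL·hr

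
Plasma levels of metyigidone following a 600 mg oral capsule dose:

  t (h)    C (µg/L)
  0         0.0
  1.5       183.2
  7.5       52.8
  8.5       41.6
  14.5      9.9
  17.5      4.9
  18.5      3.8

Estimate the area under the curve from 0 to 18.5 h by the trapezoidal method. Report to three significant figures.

AUC = 1070 µg/L·h

Trapezoidal AUC_0→18.5:
  [0→1.5]: (0.0+183.2)/2 × 1.5 = 137.4
  [1.5→7.5]: (183.2+52.8)/2 × 6 = 708.0
  [7.5→8.5]: (52.8+41.6)/2 × 1 = 47.2
  [8.5→14.5]: (41.6+9.9)/2 × 6 = 154.5
  [14.5→17.5]: (9.9+4.9)/2 × 3 = 22.2
  [17.5→18.5]: (4.9+3.8)/2 × 1 = 4.35
  Sum = 1073.65 µg/L·h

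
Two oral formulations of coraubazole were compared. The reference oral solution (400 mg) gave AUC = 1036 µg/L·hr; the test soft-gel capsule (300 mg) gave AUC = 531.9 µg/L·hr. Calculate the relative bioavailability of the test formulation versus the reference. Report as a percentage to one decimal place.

F_rel = (AUC_test/D_test) / (AUC_ref/D_ref)
      = (531.9/300) / (1036/400)
      = 1.773 / 2.59 = 0.6846 = 68.46%

F_rel = 68.5%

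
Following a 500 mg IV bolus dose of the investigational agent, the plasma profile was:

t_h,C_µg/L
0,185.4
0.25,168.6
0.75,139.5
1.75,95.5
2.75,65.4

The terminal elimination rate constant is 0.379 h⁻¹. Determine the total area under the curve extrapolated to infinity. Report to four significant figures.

AUC = 491.8 µg/L·h

Trapezoidal AUC_0→2.75:
  [0→0.25]: (185.4+168.6)/2 × 0.25 = 44.25
  [0.25→0.75]: (168.6+139.5)/2 × 0.5 = 77.025
  [0.75→1.75]: (139.5+95.5)/2 × 1 = 117.5
  [1.75→2.75]: (95.5+65.4)/2 × 1 = 80.45
  Sum = 319.225 µg/L·h
Extrapolated tail: C_last / k_e = 65.4 / 0.379 = 172.559
AUC_0→∞ = 319.225 + 172.559 = 491.784 µg/L·h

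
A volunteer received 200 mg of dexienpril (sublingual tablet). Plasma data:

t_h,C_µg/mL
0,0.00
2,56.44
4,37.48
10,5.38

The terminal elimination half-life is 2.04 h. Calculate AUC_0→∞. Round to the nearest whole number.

AUC = 295 µg/mL·h

Trapezoidal AUC_0→10:
  [0→2]: (0.00+56.44)/2 × 2 = 56.44
  [2→4]: (56.44+37.48)/2 × 2 = 93.92
  [4→10]: (37.48+5.38)/2 × 6 = 128.58
  Sum = 278.94 µg/mL·h
k_e = ln2 / t½ = 0.693147 / 2.04 = 0.3398 h^-1
Extrapolated tail: C_last / k_e = 5.38 / 0.3398 = 15.833
AUC_0→∞ = 278.94 + 15.833 = 294.773 µg/mL·h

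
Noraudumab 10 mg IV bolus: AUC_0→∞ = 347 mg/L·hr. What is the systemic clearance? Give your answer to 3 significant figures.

CL = Dose_iv / AUC_0→∞
   = 10 / 347 = 0.0288184 L/hr

CL = 0.0288 L/hr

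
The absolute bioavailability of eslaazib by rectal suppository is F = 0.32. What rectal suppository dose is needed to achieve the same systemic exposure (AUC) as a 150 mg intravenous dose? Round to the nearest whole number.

D_rectal = 469 mg

For equal systemic exposure: F × D_ev = D_iv
D_ev = D_iv / F = 150 / 0.32 = 468.75 mg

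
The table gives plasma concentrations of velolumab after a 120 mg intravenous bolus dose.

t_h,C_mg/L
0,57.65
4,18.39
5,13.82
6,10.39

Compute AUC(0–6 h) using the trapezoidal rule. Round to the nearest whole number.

Trapezoidal AUC_0→6:
  [0→4]: (57.65+18.39)/2 × 4 = 152.08
  [4→5]: (18.39+13.82)/2 × 1 = 16.105
  [5→6]: (13.82+10.39)/2 × 1 = 12.105
  Sum = 180.29 mg/L·h

AUC = 180 mg/L·h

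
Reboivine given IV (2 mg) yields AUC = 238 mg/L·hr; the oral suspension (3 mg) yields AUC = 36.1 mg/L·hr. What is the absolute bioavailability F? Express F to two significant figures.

F = 0.10

F = (AUC_ev / D_ev) / (AUC_iv / D_iv)
  = (36.1/3) / (238/2)
  = 12.0333 / 119 = 0.1011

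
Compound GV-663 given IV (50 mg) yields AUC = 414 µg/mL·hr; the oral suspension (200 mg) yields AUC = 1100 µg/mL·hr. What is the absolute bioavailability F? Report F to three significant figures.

F = 0.664

F = (AUC_ev / D_ev) / (AUC_iv / D_iv)
  = (1100/200) / (414/50)
  = 5.5 / 8.28 = 0.6643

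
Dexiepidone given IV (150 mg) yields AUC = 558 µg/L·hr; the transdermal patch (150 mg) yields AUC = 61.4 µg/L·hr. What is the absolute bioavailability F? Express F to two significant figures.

F = (AUC_ev / D_ev) / (AUC_iv / D_iv)
  = (61.4/150) / (558/150)
  = 0.409333 / 3.72 = 0.1100

F = 0.11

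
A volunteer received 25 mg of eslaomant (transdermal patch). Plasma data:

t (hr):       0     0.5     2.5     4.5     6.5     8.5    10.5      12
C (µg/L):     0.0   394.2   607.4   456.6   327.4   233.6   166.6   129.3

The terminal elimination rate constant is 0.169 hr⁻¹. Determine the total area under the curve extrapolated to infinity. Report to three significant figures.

Trapezoidal AUC_0→12:
  [0→0.5]: (0.0+394.2)/2 × 0.5 = 98.55
  [0.5→2.5]: (394.2+607.4)/2 × 2 = 1001.6
  [2.5→4.5]: (607.4+456.6)/2 × 2 = 1064.0
  [4.5→6.5]: (456.6+327.4)/2 × 2 = 784.0
  [6.5→8.5]: (327.4+233.6)/2 × 2 = 561.0
  [8.5→10.5]: (233.6+166.6)/2 × 2 = 400.2
  [10.5→12]: (166.6+129.3)/2 × 1.5 = 221.925
  Sum = 4131.275 µg/L·hr
Extrapolated tail: C_last / k_e = 129.3 / 0.169 = 765.089
AUC_0→∞ = 4131.275 + 765.089 = 4896.364 µg/L·hr

AUC = 4900 µg/L·hr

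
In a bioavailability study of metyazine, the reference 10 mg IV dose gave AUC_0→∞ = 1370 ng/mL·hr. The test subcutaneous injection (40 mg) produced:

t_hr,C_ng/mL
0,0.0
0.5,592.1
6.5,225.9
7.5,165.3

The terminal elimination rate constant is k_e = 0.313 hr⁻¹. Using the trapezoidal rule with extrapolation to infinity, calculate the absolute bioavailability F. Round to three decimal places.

Trapezoidal AUC_0→7.5 (subcutaneous injection):
  [0→0.5]: (0.0+592.1)/2 × 0.5 = 148.025
  [0.5→6.5]: (592.1+225.9)/2 × 6 = 2454.0
  [6.5→7.5]: (225.9+165.3)/2 × 1 = 195.6
  Sum = 2797.625 ng/mL·hr
Tail: C_last/k_e = 165.3/0.313 = 528.115
AUC_0→∞ (subcutaneous injection) = 2797.625 + 528.115 = 3325.74 ng/mL·hr
F = (AUC_ev/D_ev)/(AUC_iv/D_iv) = (3325.74/40)/(1370/10) = 83.1435/137 = 0.6069

F = 0.607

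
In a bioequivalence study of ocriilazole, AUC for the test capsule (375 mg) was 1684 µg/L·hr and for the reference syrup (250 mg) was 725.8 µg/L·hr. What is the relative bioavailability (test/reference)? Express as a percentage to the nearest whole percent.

F_rel = 155%

F_rel = (AUC_test/D_test) / (AUC_ref/D_ref)
      = (1684/375) / (725.8/250)
      = 4.49067 / 2.9032 = 1.5468 = 154.68%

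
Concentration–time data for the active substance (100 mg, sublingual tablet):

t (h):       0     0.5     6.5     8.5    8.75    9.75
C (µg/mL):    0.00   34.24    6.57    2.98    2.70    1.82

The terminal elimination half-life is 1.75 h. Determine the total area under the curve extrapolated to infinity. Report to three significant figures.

Trapezoidal AUC_0→9.75:
  [0→0.5]: (0.00+34.24)/2 × 0.5 = 8.56
  [0.5→6.5]: (34.24+6.57)/2 × 6 = 122.43
  [6.5→8.5]: (6.57+2.98)/2 × 2 = 9.55
  [8.5→8.75]: (2.98+2.70)/2 × 0.25 = 0.71
  [8.75→9.75]: (2.70+1.82)/2 × 1 = 2.26
  Sum = 143.51 µg/mL·h
k_e = ln2 / t½ = 0.693147 / 1.75 = 0.3961 h^-1
Extrapolated tail: C_last / k_e = 1.82 / 0.3961 = 4.595
AUC_0→∞ = 143.51 + 4.595 = 148.105 µg/mL·h

AUC = 148 µg/mL·h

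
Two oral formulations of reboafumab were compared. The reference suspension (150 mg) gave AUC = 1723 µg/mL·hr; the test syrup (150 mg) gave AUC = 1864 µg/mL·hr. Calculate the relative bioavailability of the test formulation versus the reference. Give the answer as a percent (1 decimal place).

F_rel = (AUC_test/D_test) / (AUC_ref/D_ref)
      = (1864/150) / (1723/150)
      = 12.4267 / 11.4867 = 1.0818 = 108.18%

F_rel = 108.2%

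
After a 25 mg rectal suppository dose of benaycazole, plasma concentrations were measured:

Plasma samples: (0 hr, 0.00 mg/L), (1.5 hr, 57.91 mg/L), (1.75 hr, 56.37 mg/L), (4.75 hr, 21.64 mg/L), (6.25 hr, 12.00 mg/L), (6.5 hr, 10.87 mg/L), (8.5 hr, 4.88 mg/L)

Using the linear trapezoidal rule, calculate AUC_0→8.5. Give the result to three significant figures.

Trapezoidal AUC_0→8.5:
  [0→1.5]: (0.00+57.91)/2 × 1.5 = 43.4325
  [1.5→1.75]: (57.91+56.37)/2 × 0.25 = 14.285
  [1.75→4.75]: (56.37+21.64)/2 × 3 = 117.015
  [4.75→6.25]: (21.64+12.00)/2 × 1.5 = 25.23
  [6.25→6.5]: (12.00+10.87)/2 × 0.25 = 2.85875
  [6.5→8.5]: (10.87+4.88)/2 × 2 = 15.75
  Sum = 218.57125 mg/L·hr

AUC = 219 mg/L·hr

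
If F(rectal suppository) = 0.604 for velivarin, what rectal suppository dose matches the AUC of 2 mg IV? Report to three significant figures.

For equal systemic exposure: F × D_ev = D_iv
D_ev = D_iv / F = 2 / 0.604 = 3.31126 mg

D_rectal = 3.31 mg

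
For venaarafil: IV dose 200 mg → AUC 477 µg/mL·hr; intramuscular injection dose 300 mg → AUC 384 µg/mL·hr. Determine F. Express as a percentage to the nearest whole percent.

F = 54%

F = (AUC_ev / D_ev) / (AUC_iv / D_iv)
  = (384/300) / (477/200)
  = 1.28 / 2.385 = 0.5367
  = 53.67%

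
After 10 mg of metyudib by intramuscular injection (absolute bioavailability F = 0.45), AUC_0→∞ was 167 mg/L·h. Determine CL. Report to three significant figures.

CL = 0.0269 L/h

CL = F × Dose / AUC_0→∞
   = 0.45 × 10 / 167 = 0.0269461 L/h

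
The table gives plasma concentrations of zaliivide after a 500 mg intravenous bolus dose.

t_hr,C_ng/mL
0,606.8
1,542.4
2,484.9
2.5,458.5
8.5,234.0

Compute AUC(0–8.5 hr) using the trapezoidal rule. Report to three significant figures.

AUC = 3400 ng/mL·hr

Trapezoidal AUC_0→8.5:
  [0→1]: (606.8+542.4)/2 × 1 = 574.6
  [1→2]: (542.4+484.9)/2 × 1 = 513.65
  [2→2.5]: (484.9+458.5)/2 × 0.5 = 235.85
  [2.5→8.5]: (458.5+234.0)/2 × 6 = 2077.5
  Sum = 3401.6 ng/mL·hr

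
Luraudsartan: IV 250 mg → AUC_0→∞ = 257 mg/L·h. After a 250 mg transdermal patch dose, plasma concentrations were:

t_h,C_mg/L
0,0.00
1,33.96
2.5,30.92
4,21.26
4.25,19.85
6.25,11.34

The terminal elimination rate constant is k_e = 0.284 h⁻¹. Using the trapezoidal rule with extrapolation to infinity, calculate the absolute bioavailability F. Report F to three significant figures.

Trapezoidal AUC_0→6.25 (transdermal patch):
  [0→1]: (0.00+33.96)/2 × 1 = 16.98
  [1→2.5]: (33.96+30.92)/2 × 1.5 = 48.66
  [2.5→4]: (30.92+21.26)/2 × 1.5 = 39.135
  [4→4.25]: (21.26+19.85)/2 × 0.25 = 5.13875
  [4.25→6.25]: (19.85+11.34)/2 × 2 = 31.19
  Sum = 141.10375 mg/L·h
Tail: C_last/k_e = 11.34/0.284 = 39.930
AUC_0→∞ (transdermal patch) = 141.10375 + 39.930 = 181.03375 mg/L·h
F = (AUC_ev/D_ev)/(AUC_iv/D_iv) = (181.03375/250)/(257/250) = 0.724135/1.028 = 0.7044

F = 0.704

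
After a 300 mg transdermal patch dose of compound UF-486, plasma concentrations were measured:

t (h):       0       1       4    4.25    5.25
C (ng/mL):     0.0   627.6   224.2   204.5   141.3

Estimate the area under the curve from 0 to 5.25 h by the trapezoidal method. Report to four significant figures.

AUC = 1818 ng/mL·h

Trapezoidal AUC_0→5.25:
  [0→1]: (0.0+627.6)/2 × 1 = 313.8
  [1→4]: (627.6+224.2)/2 × 3 = 1277.7
  [4→4.25]: (224.2+204.5)/2 × 0.25 = 53.5875
  [4.25→5.25]: (204.5+141.3)/2 × 1 = 172.9
  Sum = 1817.9875 ng/mL·h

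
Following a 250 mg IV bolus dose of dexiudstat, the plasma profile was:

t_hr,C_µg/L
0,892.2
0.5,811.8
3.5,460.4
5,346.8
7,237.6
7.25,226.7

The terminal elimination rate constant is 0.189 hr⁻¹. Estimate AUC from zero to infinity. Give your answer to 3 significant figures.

AUC = 4780 µg/L·hr

Trapezoidal AUC_0→7.25:
  [0→0.5]: (892.2+811.8)/2 × 0.5 = 426.0
  [0.5→3.5]: (811.8+460.4)/2 × 3 = 1908.3
  [3.5→5]: (460.4+346.8)/2 × 1.5 = 605.4
  [5→7]: (346.8+237.6)/2 × 2 = 584.4
  [7→7.25]: (237.6+226.7)/2 × 0.25 = 58.0375
  Sum = 3582.1375 µg/L·hr
Extrapolated tail: C_last / k_e = 226.7 / 0.189 = 1199.471
AUC_0→∞ = 3582.1375 + 1199.471 = 4781.6085 µg/L·hr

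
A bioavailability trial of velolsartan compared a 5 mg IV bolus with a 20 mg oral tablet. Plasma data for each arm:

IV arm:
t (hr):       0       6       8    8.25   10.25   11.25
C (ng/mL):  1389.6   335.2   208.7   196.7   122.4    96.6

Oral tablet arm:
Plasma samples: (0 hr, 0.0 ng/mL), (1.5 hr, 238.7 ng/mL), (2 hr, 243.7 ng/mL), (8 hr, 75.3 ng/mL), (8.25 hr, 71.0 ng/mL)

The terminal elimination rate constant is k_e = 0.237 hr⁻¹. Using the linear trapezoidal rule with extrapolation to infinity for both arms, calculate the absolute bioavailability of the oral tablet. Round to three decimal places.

Trapezoidal AUC_0→11.25 (IV):
  [0→6]: (1389.6+335.2)/2 × 6 = 5174.4
  [6→8]: (335.2+208.7)/2 × 2 = 543.9
  [8→8.25]: (208.7+196.7)/2 × 0.25 = 50.675
  [8.25→10.25]: (196.7+122.4)/2 × 2 = 319.1
  [10.25→11.25]: (122.4+96.6)/2 × 1 = 109.5
  Sum = 6197.575 ng/mL·hr
IV tail: 96.6/0.237 = 407.595; AUC_iv,0→∞ = 6197.575 + 407.595 = 6605.17 ng/mL·hr
Trapezoidal AUC_0→8.25 (oral tablet):
  [0→1.5]: (0.0+238.7)/2 × 1.5 = 179.025
  [1.5→2]: (238.7+243.7)/2 × 0.5 = 120.6
  [2→8]: (243.7+75.3)/2 × 6 = 957.0
  [8→8.25]: (75.3+71.0)/2 × 0.25 = 18.2875
  Sum = 1274.9125 ng/mL·hr
oral tablet tail: 71.0/0.237 = 299.578; AUC_ev,0→∞ = 1274.9125 + 299.578 = 1574.4905 ng/mL·hr
F = (AUC_ev/D_ev)/(AUC_iv/D_iv) = (1574.4905/20)/(6605.17/5) = 78.724525/1321.034 = 0.0596

F = 0.060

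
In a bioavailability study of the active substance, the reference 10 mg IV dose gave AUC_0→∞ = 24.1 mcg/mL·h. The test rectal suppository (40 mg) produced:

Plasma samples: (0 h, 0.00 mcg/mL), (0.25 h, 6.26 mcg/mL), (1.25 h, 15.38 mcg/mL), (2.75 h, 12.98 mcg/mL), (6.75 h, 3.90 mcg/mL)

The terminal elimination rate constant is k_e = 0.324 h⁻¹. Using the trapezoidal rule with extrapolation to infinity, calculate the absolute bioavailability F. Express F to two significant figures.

F = 0.82

Trapezoidal AUC_0→6.75 (rectal suppository):
  [0→0.25]: (0.00+6.26)/2 × 0.25 = 0.7825
  [0.25→1.25]: (6.26+15.38)/2 × 1 = 10.82
  [1.25→2.75]: (15.38+12.98)/2 × 1.5 = 21.27
  [2.75→6.75]: (12.98+3.90)/2 × 4 = 33.76
  Sum = 66.6325 mcg/mL·h
Tail: C_last/k_e = 3.90/0.324 = 12.037
AUC_0→∞ (rectal suppository) = 66.6325 + 12.037 = 78.6695 mcg/mL·h
F = (AUC_ev/D_ev)/(AUC_iv/D_iv) = (78.6695/40)/(24.1/10) = 1.9667375/2.41 = 0.8161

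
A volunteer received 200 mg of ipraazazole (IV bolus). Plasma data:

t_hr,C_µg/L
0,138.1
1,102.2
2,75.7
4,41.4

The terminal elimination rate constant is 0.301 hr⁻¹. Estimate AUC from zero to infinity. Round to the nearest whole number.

Trapezoidal AUC_0→4:
  [0→1]: (138.1+102.2)/2 × 1 = 120.15
  [1→2]: (102.2+75.7)/2 × 1 = 88.95
  [2→4]: (75.7+41.4)/2 × 2 = 117.1
  Sum = 326.2 µg/L·hr
Extrapolated tail: C_last / k_e = 41.4 / 0.301 = 137.542
AUC_0→∞ = 326.2 + 137.542 = 463.742 µg/L·hr

AUC = 464 µg/L·hr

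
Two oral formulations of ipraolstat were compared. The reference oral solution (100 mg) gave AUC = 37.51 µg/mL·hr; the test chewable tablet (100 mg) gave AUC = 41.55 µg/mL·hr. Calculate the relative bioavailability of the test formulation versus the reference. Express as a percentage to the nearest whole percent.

F_rel = (AUC_test/D_test) / (AUC_ref/D_ref)
      = (41.55/100) / (37.51/100)
      = 0.4155 / 0.3751 = 1.1077 = 110.77%

F_rel = 111%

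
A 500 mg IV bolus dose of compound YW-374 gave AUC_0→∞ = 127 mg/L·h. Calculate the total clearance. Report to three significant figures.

CL = Dose_iv / AUC_0→∞
   = 500 / 127 = 3.93701 L/h

CL = 3.94 L/h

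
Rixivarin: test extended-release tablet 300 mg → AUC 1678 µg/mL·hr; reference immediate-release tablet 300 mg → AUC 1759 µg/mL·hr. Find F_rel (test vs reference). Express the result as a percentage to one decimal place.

F_rel = 95.4%

F_rel = (AUC_test/D_test) / (AUC_ref/D_ref)
      = (1678/300) / (1759/300)
      = 5.59333 / 5.86333 = 0.9540 = 95.40%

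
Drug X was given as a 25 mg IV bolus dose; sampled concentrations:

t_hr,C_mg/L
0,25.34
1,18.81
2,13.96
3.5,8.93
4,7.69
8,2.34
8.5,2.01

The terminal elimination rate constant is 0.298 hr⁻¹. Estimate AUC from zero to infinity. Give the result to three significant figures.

AUC = 87.7 mg/L·hr

Trapezoidal AUC_0→8.5:
  [0→1]: (25.34+18.81)/2 × 1 = 22.075
  [1→2]: (18.81+13.96)/2 × 1 = 16.385
  [2→3.5]: (13.96+8.93)/2 × 1.5 = 17.1675
  [3.5→4]: (8.93+7.69)/2 × 0.5 = 4.155
  [4→8]: (7.69+2.34)/2 × 4 = 20.06
  [8→8.5]: (2.34+2.01)/2 × 0.5 = 1.0875
  Sum = 80.93 mg/L·hr
Extrapolated tail: C_last / k_e = 2.01 / 0.298 = 6.745
AUC_0→∞ = 80.93 + 6.745 = 87.675 mg/L·hr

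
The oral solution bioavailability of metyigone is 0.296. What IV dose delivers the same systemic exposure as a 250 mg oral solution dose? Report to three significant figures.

D_iv = 74.0 mg

Systemic exposure from an extravascular dose = F × D_ev, so the equivalent IV dose is F × D_ev.
D_iv = F × D_ev = 0.296 × 250 = 74 mg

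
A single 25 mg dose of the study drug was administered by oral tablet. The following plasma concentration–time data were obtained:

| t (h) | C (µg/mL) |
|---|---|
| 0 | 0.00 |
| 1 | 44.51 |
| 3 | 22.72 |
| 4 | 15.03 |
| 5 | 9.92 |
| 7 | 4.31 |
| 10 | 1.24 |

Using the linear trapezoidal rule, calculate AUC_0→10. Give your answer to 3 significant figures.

Trapezoidal AUC_0→10:
  [0→1]: (0.00+44.51)/2 × 1 = 22.255
  [1→3]: (44.51+22.72)/2 × 2 = 67.23
  [3→4]: (22.72+15.03)/2 × 1 = 18.875
  [4→5]: (15.03+9.92)/2 × 1 = 12.475
  [5→7]: (9.92+4.31)/2 × 2 = 14.23
  [7→10]: (4.31+1.24)/2 × 3 = 8.325
  Sum = 143.39 µg/mL·h

AUC = 143 µg/mL·h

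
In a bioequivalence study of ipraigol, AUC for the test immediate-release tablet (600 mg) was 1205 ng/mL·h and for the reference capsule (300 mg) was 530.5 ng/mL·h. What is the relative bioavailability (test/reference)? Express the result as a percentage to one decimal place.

F_rel = (AUC_test/D_test) / (AUC_ref/D_ref)
      = (1205/600) / (530.5/300)
      = 2.00833 / 1.76833 = 1.1357 = 113.57%

F_rel = 113.6%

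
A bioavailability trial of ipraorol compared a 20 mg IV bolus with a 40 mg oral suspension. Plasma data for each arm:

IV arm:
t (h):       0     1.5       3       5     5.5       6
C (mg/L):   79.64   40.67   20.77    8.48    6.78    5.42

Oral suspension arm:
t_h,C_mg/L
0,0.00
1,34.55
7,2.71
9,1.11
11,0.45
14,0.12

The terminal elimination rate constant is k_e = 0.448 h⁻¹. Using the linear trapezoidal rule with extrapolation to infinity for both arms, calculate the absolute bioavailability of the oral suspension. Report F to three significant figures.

Trapezoidal AUC_0→6 (IV):
  [0→1.5]: (79.64+40.67)/2 × 1.5 = 90.2325
  [1.5→3]: (40.67+20.77)/2 × 1.5 = 46.08
  [3→5]: (20.77+8.48)/2 × 2 = 29.25
  [5→5.5]: (8.48+6.78)/2 × 0.5 = 3.815
  [5.5→6]: (6.78+5.42)/2 × 0.5 = 3.05
  Sum = 172.4275 mg/L·h
IV tail: 5.42/0.448 = 12.098; AUC_iv,0→∞ = 172.4275 + 12.098 = 184.5255 mg/L·h
Trapezoidal AUC_0→14 (oral suspension):
  [0→1]: (0.00+34.55)/2 × 1 = 17.275
  [1→7]: (34.55+2.71)/2 × 6 = 111.78
  [7→9]: (2.71+1.11)/2 × 2 = 3.82
  [9→11]: (1.11+0.45)/2 × 2 = 1.56
  [11→14]: (0.45+0.12)/2 × 3 = 0.855
  Sum = 135.29 mg/L·h
oral suspension tail: 0.12/0.448 = 0.268; AUC_ev,0→∞ = 135.29 + 0.268 = 135.558 mg/L·h
F = (AUC_ev/D_ev)/(AUC_iv/D_iv) = (135.558/40)/(184.5255/20) = 3.38895/9.226275 = 0.3673

F = 0.367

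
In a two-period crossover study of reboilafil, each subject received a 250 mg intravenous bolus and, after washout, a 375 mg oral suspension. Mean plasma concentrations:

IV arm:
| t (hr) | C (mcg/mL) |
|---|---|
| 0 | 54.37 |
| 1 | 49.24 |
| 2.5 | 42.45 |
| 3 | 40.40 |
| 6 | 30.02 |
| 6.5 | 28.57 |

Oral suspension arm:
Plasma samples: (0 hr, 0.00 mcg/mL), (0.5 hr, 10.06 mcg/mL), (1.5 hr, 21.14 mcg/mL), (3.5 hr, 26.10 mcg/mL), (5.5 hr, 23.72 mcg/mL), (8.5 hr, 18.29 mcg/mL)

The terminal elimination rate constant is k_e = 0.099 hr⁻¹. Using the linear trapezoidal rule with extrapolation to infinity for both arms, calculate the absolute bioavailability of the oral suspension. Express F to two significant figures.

Trapezoidal AUC_0→6.5 (IV):
  [0→1]: (54.37+49.24)/2 × 1 = 51.805
  [1→2.5]: (49.24+42.45)/2 × 1.5 = 68.7675
  [2.5→3]: (42.45+40.40)/2 × 0.5 = 20.7125
  [3→6]: (40.40+30.02)/2 × 3 = 105.63
  [6→6.5]: (30.02+28.57)/2 × 0.5 = 14.6475
  Sum = 261.5625 mcg/mL·hr
IV tail: 28.57/0.099 = 288.586; AUC_iv,0→∞ = 261.5625 + 288.586 = 550.1485 mcg/mL·hr
Trapezoidal AUC_0→8.5 (oral suspension):
  [0→0.5]: (0.00+10.06)/2 × 0.5 = 2.515
  [0.5→1.5]: (10.06+21.14)/2 × 1 = 15.6
  [1.5→3.5]: (21.14+26.10)/2 × 2 = 47.24
  [3.5→5.5]: (26.10+23.72)/2 × 2 = 49.82
  [5.5→8.5]: (23.72+18.29)/2 × 3 = 63.015
  Sum = 178.19 mcg/mL·hr
oral suspension tail: 18.29/0.099 = 184.747; AUC_ev,0→∞ = 178.19 + 184.747 = 362.937 mcg/mL·hr
F = (AUC_ev/D_ev)/(AUC_iv/D_iv) = (362.937/375)/(550.1485/250) = 0.967832/2.200594 = 0.4398

F = 0.44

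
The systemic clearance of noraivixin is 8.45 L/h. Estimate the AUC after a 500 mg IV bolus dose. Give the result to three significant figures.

AUC_0→∞ = Dose_iv / CL
        = 500 / 8.45 = 59.1716 mg/L·h

AUC = 59.2 mg/L·h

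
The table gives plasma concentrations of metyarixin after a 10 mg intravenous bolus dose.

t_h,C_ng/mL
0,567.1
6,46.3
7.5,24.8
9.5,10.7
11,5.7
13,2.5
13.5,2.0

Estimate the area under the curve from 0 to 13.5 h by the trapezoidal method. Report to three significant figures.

Trapezoidal AUC_0→13.5:
  [0→6]: (567.1+46.3)/2 × 6 = 1840.2
  [6→7.5]: (46.3+24.8)/2 × 1.5 = 53.325
  [7.5→9.5]: (24.8+10.7)/2 × 2 = 35.5
  [9.5→11]: (10.7+5.7)/2 × 1.5 = 12.3
  [11→13]: (5.7+2.5)/2 × 2 = 8.2
  [13→13.5]: (2.5+2.0)/2 × 0.5 = 1.125
  Sum = 1950.65 ng/mL·h

AUC = 1950 ng/mL·h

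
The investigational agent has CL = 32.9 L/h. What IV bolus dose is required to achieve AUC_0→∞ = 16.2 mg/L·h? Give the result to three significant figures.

Dose = 533 mg

Dose_iv = CL × AUC_0→∞
     = 32.9 × 16.2 = 532.98 mg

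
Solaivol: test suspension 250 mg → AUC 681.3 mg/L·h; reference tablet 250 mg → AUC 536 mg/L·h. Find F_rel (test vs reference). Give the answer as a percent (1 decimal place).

F_rel = 127.1%

F_rel = (AUC_test/D_test) / (AUC_ref/D_ref)
      = (681.3/250) / (536/250)
      = 2.7252 / 2.144 = 1.2711 = 127.11%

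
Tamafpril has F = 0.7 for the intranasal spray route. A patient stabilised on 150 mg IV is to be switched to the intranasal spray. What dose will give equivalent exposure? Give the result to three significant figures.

D_intranasal = 214 mg

For equal systemic exposure: F × D_ev = D_iv
D_ev = D_iv / F = 150 / 0.7 = 214.286 mg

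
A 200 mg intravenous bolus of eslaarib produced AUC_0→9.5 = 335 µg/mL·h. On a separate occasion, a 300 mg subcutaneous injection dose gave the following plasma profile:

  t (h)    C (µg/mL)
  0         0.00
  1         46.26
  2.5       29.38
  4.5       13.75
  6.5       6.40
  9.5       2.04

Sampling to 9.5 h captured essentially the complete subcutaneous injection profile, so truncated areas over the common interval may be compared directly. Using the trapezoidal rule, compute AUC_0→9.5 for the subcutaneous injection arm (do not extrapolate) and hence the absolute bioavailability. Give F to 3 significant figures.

Trapezoidal AUC_0→9.5 (subcutaneous injection):
  [0→1]: (0.00+46.26)/2 × 1 = 23.13
  [1→2.5]: (46.26+29.38)/2 × 1.5 = 56.73
  [2.5→4.5]: (29.38+13.75)/2 × 2 = 43.13
  [4.5→6.5]: (13.75+6.40)/2 × 2 = 20.15
  [6.5→9.5]: (6.40+2.04)/2 × 3 = 12.66
  Sum = 155.8 µg/mL·h
F = (AUC_ev/D_ev)/(AUC_iv/D_iv) = (155.8/300)/(335/200) = 0.519333/1.675 = 0.3100

F = 0.310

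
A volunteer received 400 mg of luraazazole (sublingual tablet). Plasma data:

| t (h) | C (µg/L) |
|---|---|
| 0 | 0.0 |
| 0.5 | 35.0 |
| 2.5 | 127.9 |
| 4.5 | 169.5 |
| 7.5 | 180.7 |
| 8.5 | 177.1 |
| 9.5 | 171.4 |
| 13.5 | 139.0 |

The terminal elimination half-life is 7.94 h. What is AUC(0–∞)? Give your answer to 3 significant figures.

Trapezoidal AUC_0→13.5:
  [0→0.5]: (0.0+35.0)/2 × 0.5 = 8.75
  [0.5→2.5]: (35.0+127.9)/2 × 2 = 162.9
  [2.5→4.5]: (127.9+169.5)/2 × 2 = 297.4
  [4.5→7.5]: (169.5+180.7)/2 × 3 = 525.3
  [7.5→8.5]: (180.7+177.1)/2 × 1 = 178.9
  [8.5→9.5]: (177.1+171.4)/2 × 1 = 174.25
  [9.5→13.5]: (171.4+139.0)/2 × 4 = 620.8
  Sum = 1968.3 µg/L·h
k_e = ln2 / t½ = 0.693147 / 7.94 = 0.0873 h^-1
Extrapolated tail: C_last / k_e = 139.0 / 0.0873 = 1592.211
AUC_0→∞ = 1968.3 + 1592.211 = 3560.511 µg/L·h

AUC = 3560 µg/L·h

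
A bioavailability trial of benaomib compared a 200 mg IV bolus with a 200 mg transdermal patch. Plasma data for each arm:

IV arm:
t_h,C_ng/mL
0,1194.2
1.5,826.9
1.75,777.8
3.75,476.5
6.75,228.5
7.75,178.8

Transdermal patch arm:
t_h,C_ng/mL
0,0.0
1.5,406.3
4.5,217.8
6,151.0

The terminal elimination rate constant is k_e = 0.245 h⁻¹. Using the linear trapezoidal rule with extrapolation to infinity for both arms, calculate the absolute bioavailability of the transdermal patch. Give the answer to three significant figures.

Trapezoidal AUC_0→7.75 (IV):
  [0→1.5]: (1194.2+826.9)/2 × 1.5 = 1515.825
  [1.5→1.75]: (826.9+777.8)/2 × 0.25 = 200.5875
  [1.75→3.75]: (777.8+476.5)/2 × 2 = 1254.3
  [3.75→6.75]: (476.5+228.5)/2 × 3 = 1057.5
  [6.75→7.75]: (228.5+178.8)/2 × 1 = 203.65
  Sum = 4231.8625 ng/mL·h
IV tail: 178.8/0.245 = 729.796; AUC_iv,0→∞ = 4231.8625 + 729.796 = 4961.6585 ng/mL·h
Trapezoidal AUC_0→6 (transdermal patch):
  [0→1.5]: (0.0+406.3)/2 × 1.5 = 304.725
  [1.5→4.5]: (406.3+217.8)/2 × 3 = 936.15
  [4.5→6]: (217.8+151.0)/2 × 1.5 = 276.6
  Sum = 1517.475 ng/mL·h
transdermal patch tail: 151.0/0.245 = 616.327; AUC_ev,0→∞ = 1517.475 + 616.327 = 2133.802 ng/mL·h
F = (AUC_ev/D_ev)/(AUC_iv/D_iv) = (2133.802/200)/(4961.6585/200) = 10.66901/24.8083 = 0.4301

F = 0.430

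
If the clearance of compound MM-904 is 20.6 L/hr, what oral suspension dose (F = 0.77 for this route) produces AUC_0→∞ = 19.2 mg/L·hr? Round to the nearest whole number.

Dose = CL × AUC_0→∞ / F
     = 20.6 × 19.2 / 0.77 = 513.662 mg

Dose = 514 mg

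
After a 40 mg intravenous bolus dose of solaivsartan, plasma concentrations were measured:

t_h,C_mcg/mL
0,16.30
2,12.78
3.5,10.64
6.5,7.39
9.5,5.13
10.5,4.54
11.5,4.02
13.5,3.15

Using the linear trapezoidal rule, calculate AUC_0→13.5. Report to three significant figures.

Trapezoidal AUC_0→13.5:
  [0→2]: (16.30+12.78)/2 × 2 = 29.08
  [2→3.5]: (12.78+10.64)/2 × 1.5 = 17.565
  [3.5→6.5]: (10.64+7.39)/2 × 3 = 27.045
  [6.5→9.5]: (7.39+5.13)/2 × 3 = 18.78
  [9.5→10.5]: (5.13+4.54)/2 × 1 = 4.835
  [10.5→11.5]: (4.54+4.02)/2 × 1 = 4.28
  [11.5→13.5]: (4.02+3.15)/2 × 2 = 7.17
  Sum = 108.755 mcg/mL·h

AUC = 109 mcg/mL·h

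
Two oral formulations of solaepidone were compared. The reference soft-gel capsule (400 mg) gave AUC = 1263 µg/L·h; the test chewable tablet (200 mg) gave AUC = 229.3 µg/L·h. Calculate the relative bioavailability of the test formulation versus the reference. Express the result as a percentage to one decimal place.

F_rel = 36.3%

F_rel = (AUC_test/D_test) / (AUC_ref/D_ref)
      = (229.3/200) / (1263/400)
      = 1.1465 / 3.1575 = 0.3631 = 36.31%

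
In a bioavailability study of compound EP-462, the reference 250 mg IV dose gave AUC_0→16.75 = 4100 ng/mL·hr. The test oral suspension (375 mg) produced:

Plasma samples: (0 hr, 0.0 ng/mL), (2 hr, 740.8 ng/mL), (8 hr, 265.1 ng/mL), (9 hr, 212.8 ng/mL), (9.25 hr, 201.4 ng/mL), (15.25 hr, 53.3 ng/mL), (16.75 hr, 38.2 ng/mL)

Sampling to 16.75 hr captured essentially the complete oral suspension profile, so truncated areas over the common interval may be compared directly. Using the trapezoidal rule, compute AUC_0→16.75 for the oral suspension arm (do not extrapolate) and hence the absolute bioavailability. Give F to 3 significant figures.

Trapezoidal AUC_0→16.75 (oral suspension):
  [0→2]: (0.0+740.8)/2 × 2 = 740.8
  [2→8]: (740.8+265.1)/2 × 6 = 3017.7
  [8→9]: (265.1+212.8)/2 × 1 = 238.95
  [9→9.25]: (212.8+201.4)/2 × 0.25 = 51.775
  [9.25→15.25]: (201.4+53.3)/2 × 6 = 764.1
  [15.25→16.75]: (53.3+38.2)/2 × 1.5 = 68.625
  Sum = 4881.95 ng/mL·hr
F = (AUC_ev/D_ev)/(AUC_iv/D_iv) = (4881.95/375)/(4100/250) = 13.0185/16.4 = 0.7938

F = 0.794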